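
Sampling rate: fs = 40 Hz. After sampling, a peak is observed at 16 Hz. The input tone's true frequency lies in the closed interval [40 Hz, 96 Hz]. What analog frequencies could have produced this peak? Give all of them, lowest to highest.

56 Hz, 64 Hz, 96 Hz

Frequencies that alias to 16 Hz are k·fs ± 16 Hz for integer k ≥ 0.
k=0: 16 Hz.
k=1: 24 Hz, 56 Hz.
k=2: 64 Hz, 96 Hz.
k=3: 104 Hz, 136 Hz.
Within [40 Hz, 96 Hz]: 56 Hz, 64 Hz, 96 Hz.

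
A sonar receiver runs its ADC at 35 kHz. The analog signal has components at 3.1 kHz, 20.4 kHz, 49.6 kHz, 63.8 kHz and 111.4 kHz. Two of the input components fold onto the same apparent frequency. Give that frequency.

14.6 kHz

fs/2 = 17.5 kHz.
3.1 kHz ≤ fs/2 = 17.5 kHz, passes unchanged.
20.4 kHz > fs/2 = 17.5 kHz, folds to fs − 20.4 kHz = 14.6 kHz.
49.6 kHz mod fs = 14.6 kHz.
14.6 kHz ≤ fs/2 = 17.5 kHz, appears at 14.6 kHz.
63.8 kHz mod fs = 28.8 kHz.
28.8 kHz > fs/2 = 17.5 kHz, folds to fs − 28.8 kHz = 6.2 kHz.
111.4 kHz mod fs = 6.4 kHz.
6.4 kHz ≤ fs/2 = 17.5 kHz, appears at 6.4 kHz.
20.4 kHz and 49.6 kHz both map to 14.6 kHz.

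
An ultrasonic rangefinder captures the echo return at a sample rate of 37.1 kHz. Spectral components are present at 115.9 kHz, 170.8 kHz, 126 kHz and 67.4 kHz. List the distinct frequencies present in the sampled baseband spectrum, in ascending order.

4.6 kHz, 6.8 kHz, 14.7 kHz

fs/2 = 18.55 kHz.
115.9 kHz mod fs = 4.6 kHz.
4.6 kHz ≤ fs/2 = 18.55 kHz, appears at 4.6 kHz.
170.8 kHz mod fs = 22.4 kHz.
22.4 kHz > fs/2 = 18.55 kHz, folds to fs − 22.4 kHz = 14.7 kHz.
126 kHz mod fs = 14.7 kHz.
14.7 kHz ≤ fs/2 = 18.55 kHz, appears at 14.7 kHz.
67.4 kHz mod fs = 30.3 kHz.
30.3 kHz > fs/2 = 18.55 kHz, folds to fs − 30.3 kHz = 6.8 kHz.
Distinct values: {4.6 kHz, 6.8 kHz, 14.7 kHz}.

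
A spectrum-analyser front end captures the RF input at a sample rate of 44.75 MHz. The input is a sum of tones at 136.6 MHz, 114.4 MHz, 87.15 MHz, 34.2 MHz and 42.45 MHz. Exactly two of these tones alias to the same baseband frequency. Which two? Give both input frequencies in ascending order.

fs/2 = 22.375 MHz.
136.6 MHz mod fs = 2.35 MHz.
2.35 MHz ≤ fs/2 = 22.375 MHz, appears at 2.35 MHz.
114.4 MHz mod fs = 24.9 MHz.
24.9 MHz > fs/2 = 22.375 MHz, folds to fs − 24.9 MHz = 19.85 MHz.
87.15 MHz mod fs = 42.4 MHz.
42.4 MHz > fs/2 = 22.375 MHz, folds to fs − 42.4 MHz = 2.35 MHz.
34.2 MHz > fs/2 = 22.375 MHz, folds to fs − 34.2 MHz = 10.55 MHz.
42.45 MHz > fs/2 = 22.375 MHz, folds to fs − 42.45 MHz = 2.3 MHz.
87.15 MHz and 136.6 MHz both map to 2.35 MHz.

87.15 MHz, 136.6 MHz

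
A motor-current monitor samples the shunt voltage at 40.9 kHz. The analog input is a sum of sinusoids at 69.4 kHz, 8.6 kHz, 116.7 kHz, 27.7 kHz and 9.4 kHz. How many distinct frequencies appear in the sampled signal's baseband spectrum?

fs/2 = 20.45 kHz.
69.4 kHz mod fs = 28.5 kHz.
28.5 kHz > fs/2 = 20.45 kHz, folds to fs − 28.5 kHz = 12.4 kHz.
8.6 kHz ≤ fs/2 = 20.45 kHz, passes unchanged.
116.7 kHz mod fs = 34.9 kHz.
34.9 kHz > fs/2 = 20.45 kHz, folds to fs − 34.9 kHz = 6 kHz.
27.7 kHz > fs/2 = 20.45 kHz, folds to fs − 27.7 kHz = 13.2 kHz.
9.4 kHz ≤ fs/2 = 20.45 kHz, passes unchanged.
Distinct values: {6 kHz, 8.6 kHz, 9.4 kHz, 12.4 kHz, 13.2 kHz} → 5.

5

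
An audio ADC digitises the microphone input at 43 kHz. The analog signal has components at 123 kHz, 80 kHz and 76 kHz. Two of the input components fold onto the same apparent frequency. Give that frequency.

fs/2 = 21.5 kHz.
123 kHz mod fs = 37 kHz.
37 kHz > fs/2 = 21.5 kHz, folds to fs − 37 kHz = 6 kHz.
80 kHz mod fs = 37 kHz.
37 kHz > fs/2 = 21.5 kHz, folds to fs − 37 kHz = 6 kHz.
76 kHz mod fs = 33 kHz.
33 kHz > fs/2 = 21.5 kHz, folds to fs − 33 kHz = 10 kHz.
80 kHz and 123 kHz both map to 6 kHz.

6 kHz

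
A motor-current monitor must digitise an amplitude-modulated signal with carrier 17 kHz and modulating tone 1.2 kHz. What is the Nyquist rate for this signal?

36.4 kHz

AM sidebands sit at fc ± fm = 15.8 kHz and 18.2 kHz.
Highest-frequency component: 18.2 kHz.
Nyquist rate = 2 × 18.2 kHz = 36.4 kHz.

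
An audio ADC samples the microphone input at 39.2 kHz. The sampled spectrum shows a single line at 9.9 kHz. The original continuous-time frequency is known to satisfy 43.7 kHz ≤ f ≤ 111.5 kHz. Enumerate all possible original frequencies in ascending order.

49.1 kHz, 68.5 kHz, 88.3 kHz, 107.7 kHz

Frequencies that alias to 9.9 kHz are k·fs ± 9.9 kHz for integer k ≥ 0.
k=0: 9.9 kHz.
k=1: 29.3 kHz, 49.1 kHz.
k=2: 68.5 kHz, 88.3 kHz.
k=3: 107.7 kHz, 127.5 kHz.
k=4: 146.9 kHz, 166.7 kHz.
Within [43.7 kHz, 111.5 kHz]: 49.1 kHz, 68.5 kHz, 88.3 kHz, 107.7 kHz.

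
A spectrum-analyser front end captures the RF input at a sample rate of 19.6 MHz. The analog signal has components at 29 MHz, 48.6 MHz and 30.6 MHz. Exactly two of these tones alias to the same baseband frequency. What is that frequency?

9.4 MHz

fs/2 = 9.8 MHz.
29 MHz mod fs = 9.4 MHz.
9.4 MHz ≤ fs/2 = 9.8 MHz, appears at 9.4 MHz.
48.6 MHz mod fs = 9.4 MHz.
9.4 MHz ≤ fs/2 = 9.8 MHz, appears at 9.4 MHz.
30.6 MHz mod fs = 11 MHz.
11 MHz > fs/2 = 9.8 MHz, folds to fs − 11 MHz = 8.6 MHz.
29 MHz and 48.6 MHz both map to 9.4 MHz.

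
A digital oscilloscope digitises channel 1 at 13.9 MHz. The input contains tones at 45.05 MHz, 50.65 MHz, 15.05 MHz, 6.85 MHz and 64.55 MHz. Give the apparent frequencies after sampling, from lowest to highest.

fs/2 = 6.95 MHz.
45.05 MHz mod fs = 3.35 MHz.
3.35 MHz ≤ fs/2 = 6.95 MHz, appears at 3.35 MHz.
50.65 MHz mod fs = 8.95 MHz.
8.95 MHz > fs/2 = 6.95 MHz, folds to fs − 8.95 MHz = 4.95 MHz.
15.05 MHz mod fs = 1.15 MHz.
1.15 MHz ≤ fs/2 = 6.95 MHz, appears at 1.15 MHz.
6.85 MHz ≤ fs/2 = 6.95 MHz, passes unchanged.
64.55 MHz mod fs = 8.95 MHz.
8.95 MHz > fs/2 = 6.95 MHz, folds to fs − 8.95 MHz = 4.95 MHz.
Distinct values: {1.15 MHz, 3.35 MHz, 4.95 MHz, 6.85 MHz}.

1.15 MHz, 3.35 MHz, 4.95 MHz, 6.85 MHz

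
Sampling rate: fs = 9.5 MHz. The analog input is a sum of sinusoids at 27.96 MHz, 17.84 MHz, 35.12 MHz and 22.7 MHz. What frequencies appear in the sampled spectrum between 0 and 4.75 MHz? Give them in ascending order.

fs/2 = 4.75 MHz.
27.96 MHz mod fs = 8.96 MHz.
8.96 MHz > fs/2 = 4.75 MHz, folds to fs − 8.96 MHz = 0.54 MHz.
17.84 MHz mod fs = 8.34 MHz.
8.34 MHz > fs/2 = 4.75 MHz, folds to fs − 8.34 MHz = 1.16 MHz.
35.12 MHz mod fs = 6.62 MHz.
6.62 MHz > fs/2 = 4.75 MHz, folds to fs − 6.62 MHz = 2.88 MHz.
22.7 MHz mod fs = 3.7 MHz.
3.7 MHz ≤ fs/2 = 4.75 MHz, appears at 3.7 MHz.
Distinct values: {0.54 MHz, 1.16 MHz, 2.88 MHz, 3.7 MHz}.

0.54 MHz, 1.16 MHz, 2.88 MHz, 3.7 MHz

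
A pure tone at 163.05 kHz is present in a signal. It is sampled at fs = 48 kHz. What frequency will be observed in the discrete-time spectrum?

163.05 kHz mod fs = 19.05 kHz.
19.05 kHz ≤ fs/2 = 24 kHz, appears at 19.05 kHz.

19.05 kHz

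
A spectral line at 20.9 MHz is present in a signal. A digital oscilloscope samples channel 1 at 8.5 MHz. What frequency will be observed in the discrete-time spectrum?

3.9 MHz

20.9 MHz mod fs = 3.9 MHz.
3.9 MHz ≤ fs/2 = 4.25 MHz, appears at 3.9 MHz.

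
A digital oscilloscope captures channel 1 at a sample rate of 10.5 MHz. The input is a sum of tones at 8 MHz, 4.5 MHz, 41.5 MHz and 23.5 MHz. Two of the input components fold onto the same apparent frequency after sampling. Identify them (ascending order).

fs/2 = 5.25 MHz.
8 MHz > fs/2 = 5.25 MHz, folds to fs − 8 MHz = 2.5 MHz.
4.5 MHz ≤ fs/2 = 5.25 MHz, passes unchanged.
41.5 MHz mod fs = 10 MHz.
10 MHz > fs/2 = 5.25 MHz, folds to fs − 10 MHz = 0.5 MHz.
23.5 MHz mod fs = 2.5 MHz.
2.5 MHz ≤ fs/2 = 5.25 MHz, appears at 2.5 MHz.
8 MHz and 23.5 MHz both map to 2.5 MHz.

8 MHz, 23.5 MHz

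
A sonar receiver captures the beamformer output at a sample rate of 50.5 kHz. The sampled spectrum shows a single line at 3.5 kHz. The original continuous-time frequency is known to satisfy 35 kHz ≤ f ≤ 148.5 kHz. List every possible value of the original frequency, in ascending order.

47 kHz, 54 kHz, 97.5 kHz, 104.5 kHz, 148 kHz

Frequencies that alias to 3.5 kHz are k·fs ± 3.5 kHz for integer k ≥ 0.
k=0: 3.5 kHz.
k=1: 47 kHz, 54 kHz.
k=2: 97.5 kHz, 104.5 kHz.
k=3: 148 kHz, 155 kHz.
k=4: 198.5 kHz, 205.5 kHz.
Within [35 kHz, 148.5 kHz]: 47 kHz, 54 kHz, 97.5 kHz, 104.5 kHz, 148 kHz.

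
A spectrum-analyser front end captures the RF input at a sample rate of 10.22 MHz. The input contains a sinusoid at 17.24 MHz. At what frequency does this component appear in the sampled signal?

3.2 MHz

17.24 MHz mod fs = 7.02 MHz.
7.02 MHz > fs/2 = 5.11 MHz, folds to fs − 7.02 MHz = 3.2 MHz.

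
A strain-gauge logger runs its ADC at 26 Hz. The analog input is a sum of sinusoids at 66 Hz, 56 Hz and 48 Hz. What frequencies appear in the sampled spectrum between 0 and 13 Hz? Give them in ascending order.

fs/2 = 13 Hz.
66 Hz mod fs = 14 Hz.
14 Hz > fs/2 = 13 Hz, folds to fs − 14 Hz = 12 Hz.
56 Hz mod fs = 4 Hz.
4 Hz ≤ fs/2 = 13 Hz, appears at 4 Hz.
48 Hz mod fs = 22 Hz.
22 Hz > fs/2 = 13 Hz, folds to fs − 22 Hz = 4 Hz.
Distinct values: {4 Hz, 12 Hz}.

4 Hz, 12 Hz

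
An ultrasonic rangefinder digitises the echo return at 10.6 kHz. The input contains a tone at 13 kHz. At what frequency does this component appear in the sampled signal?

13 kHz mod fs = 2.4 kHz.
2.4 kHz ≤ fs/2 = 5.3 kHz, appears at 2.4 kHz.

2.4 kHz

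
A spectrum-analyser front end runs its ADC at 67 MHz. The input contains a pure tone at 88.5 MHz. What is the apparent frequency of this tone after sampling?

88.5 MHz mod fs = 21.5 MHz.
21.5 MHz ≤ fs/2 = 33.5 MHz, appears at 21.5 MHz.

21.5 MHz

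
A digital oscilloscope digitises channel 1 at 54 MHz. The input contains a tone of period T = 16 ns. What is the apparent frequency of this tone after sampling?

8.5 MHz

T = 16 ns → f = 1/T = 62.5 MHz.
62.5 MHz mod fs = 8.5 MHz.
8.5 MHz ≤ fs/2 = 27 MHz, appears at 8.5 MHz.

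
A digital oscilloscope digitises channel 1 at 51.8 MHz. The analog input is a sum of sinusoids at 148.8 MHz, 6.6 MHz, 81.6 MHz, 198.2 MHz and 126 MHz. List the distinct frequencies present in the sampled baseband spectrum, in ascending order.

fs/2 = 25.9 MHz.
148.8 MHz mod fs = 45.2 MHz.
45.2 MHz > fs/2 = 25.9 MHz, folds to fs − 45.2 MHz = 6.6 MHz.
6.6 MHz ≤ fs/2 = 25.9 MHz, passes unchanged.
81.6 MHz mod fs = 29.8 MHz.
29.8 MHz > fs/2 = 25.9 MHz, folds to fs − 29.8 MHz = 22 MHz.
198.2 MHz mod fs = 42.8 MHz.
42.8 MHz > fs/2 = 25.9 MHz, folds to fs − 42.8 MHz = 9 MHz.
126 MHz mod fs = 22.4 MHz.
22.4 MHz ≤ fs/2 = 25.9 MHz, appears at 22.4 MHz.
Distinct values: {6.6 MHz, 9 MHz, 22 MHz, 22.4 MHz}.

6.6 MHz, 9 MHz, 22 MHz, 22.4 MHz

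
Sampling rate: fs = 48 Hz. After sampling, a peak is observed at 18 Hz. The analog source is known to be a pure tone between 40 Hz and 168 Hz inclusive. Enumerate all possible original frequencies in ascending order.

66 Hz, 78 Hz, 114 Hz, 126 Hz, 162 Hz

Frequencies that alias to 18 Hz are k·fs ± 18 Hz for integer k ≥ 0.
k=0: 18 Hz.
k=1: 30 Hz, 66 Hz.
k=2: 78 Hz, 114 Hz.
k=3: 126 Hz, 162 Hz.
k=4: 174 Hz, 210 Hz.
Within [40 Hz, 168 Hz]: 66 Hz, 78 Hz, 114 Hz, 126 Hz, 162 Hz.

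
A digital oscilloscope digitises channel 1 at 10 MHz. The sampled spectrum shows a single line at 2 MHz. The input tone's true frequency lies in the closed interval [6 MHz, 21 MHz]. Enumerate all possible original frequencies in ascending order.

Frequencies that alias to 2 MHz are k·fs ± 2 MHz for integer k ≥ 0.
k=0: 2 MHz.
k=1: 8 MHz, 12 MHz.
k=2: 18 MHz, 22 MHz.
k=3: 28 MHz, 32 MHz.
Within [6 MHz, 21 MHz]: 8 MHz, 12 MHz, 18 MHz.

8 MHz, 12 MHz, 18 MHz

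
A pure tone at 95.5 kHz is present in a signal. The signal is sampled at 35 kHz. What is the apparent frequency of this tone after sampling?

9.5 kHz

95.5 kHz mod fs = 25.5 kHz.
25.5 kHz > fs/2 = 17.5 kHz, folds to fs − 25.5 kHz = 9.5 kHz.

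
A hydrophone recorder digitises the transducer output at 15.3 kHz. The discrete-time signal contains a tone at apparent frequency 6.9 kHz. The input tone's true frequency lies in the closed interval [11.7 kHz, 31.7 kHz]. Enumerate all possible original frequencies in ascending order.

22.2 kHz, 23.7 kHz

Frequencies that alias to 6.9 kHz are k·fs ± 6.9 kHz for integer k ≥ 0.
k=0: 6.9 kHz.
k=1: 8.4 kHz, 22.2 kHz.
k=2: 23.7 kHz, 37.5 kHz.
k=3: 39 kHz, 52.8 kHz.
Within [11.7 kHz, 31.7 kHz]: 22.2 kHz, 23.7 kHz.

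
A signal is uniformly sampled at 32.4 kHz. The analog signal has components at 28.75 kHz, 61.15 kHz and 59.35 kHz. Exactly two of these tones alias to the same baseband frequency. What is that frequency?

fs/2 = 16.2 kHz.
28.75 kHz > fs/2 = 16.2 kHz, folds to fs − 28.75 kHz = 3.65 kHz.
61.15 kHz mod fs = 28.75 kHz.
28.75 kHz > fs/2 = 16.2 kHz, folds to fs − 28.75 kHz = 3.65 kHz.
59.35 kHz mod fs = 26.95 kHz.
26.95 kHz > fs/2 = 16.2 kHz, folds to fs − 26.95 kHz = 5.45 kHz.
28.75 kHz and 61.15 kHz both map to 3.65 kHz.

3.65 kHz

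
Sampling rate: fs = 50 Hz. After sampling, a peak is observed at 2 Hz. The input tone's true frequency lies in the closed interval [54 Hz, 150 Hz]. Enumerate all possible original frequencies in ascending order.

98 Hz, 102 Hz, 148 Hz

Frequencies that alias to 2 Hz are k·fs ± 2 Hz for integer k ≥ 0.
k=0: 2 Hz.
k=1: 48 Hz, 52 Hz.
k=2: 98 Hz, 102 Hz.
k=3: 148 Hz, 152 Hz.
k=4: 198 Hz, 202 Hz.
Within [54 Hz, 150 Hz]: 98 Hz, 102 Hz, 148 Hz.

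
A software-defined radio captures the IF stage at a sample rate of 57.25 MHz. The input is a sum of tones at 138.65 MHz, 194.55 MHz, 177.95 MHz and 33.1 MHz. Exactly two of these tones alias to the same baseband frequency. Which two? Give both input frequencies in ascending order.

33.1 MHz, 138.65 MHz

fs/2 = 28.625 MHz.
138.65 MHz mod fs = 24.15 MHz.
24.15 MHz ≤ fs/2 = 28.625 MHz, appears at 24.15 MHz.
194.55 MHz mod fs = 22.8 MHz.
22.8 MHz ≤ fs/2 = 28.625 MHz, appears at 22.8 MHz.
177.95 MHz mod fs = 6.2 MHz.
6.2 MHz ≤ fs/2 = 28.625 MHz, appears at 6.2 MHz.
33.1 MHz > fs/2 = 28.625 MHz, folds to fs − 33.1 MHz = 24.15 MHz.
33.1 MHz and 138.65 MHz both map to 24.15 MHz.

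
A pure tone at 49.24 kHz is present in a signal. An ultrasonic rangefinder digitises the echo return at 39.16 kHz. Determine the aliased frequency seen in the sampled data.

49.24 kHz mod fs = 10.08 kHz.
10.08 kHz ≤ fs/2 = 19.58 kHz, appears at 10.08 kHz.

10.08 kHz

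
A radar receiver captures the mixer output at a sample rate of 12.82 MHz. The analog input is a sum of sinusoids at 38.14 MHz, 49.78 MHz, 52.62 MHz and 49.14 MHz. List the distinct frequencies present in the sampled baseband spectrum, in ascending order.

fs/2 = 6.41 MHz.
38.14 MHz mod fs = 12.5 MHz.
12.5 MHz > fs/2 = 6.41 MHz, folds to fs − 12.5 MHz = 0.32 MHz.
49.78 MHz mod fs = 11.32 MHz.
11.32 MHz > fs/2 = 6.41 MHz, folds to fs − 11.32 MHz = 1.5 MHz.
52.62 MHz mod fs = 1.34 MHz.
1.34 MHz ≤ fs/2 = 6.41 MHz, appears at 1.34 MHz.
49.14 MHz mod fs = 10.68 MHz.
10.68 MHz > fs/2 = 6.41 MHz, folds to fs − 10.68 MHz = 2.14 MHz.
Distinct values: {0.32 MHz, 1.34 MHz, 1.5 MHz, 2.14 MHz}.

0.32 MHz, 1.34 MHz, 1.5 MHz, 2.14 MHz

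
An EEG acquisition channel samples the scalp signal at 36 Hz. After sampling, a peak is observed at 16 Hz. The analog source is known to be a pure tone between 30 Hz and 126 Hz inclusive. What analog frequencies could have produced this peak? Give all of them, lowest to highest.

Frequencies that alias to 16 Hz are k·fs ± 16 Hz for integer k ≥ 0.
k=0: 16 Hz.
k=1: 20 Hz, 52 Hz.
k=2: 56 Hz, 88 Hz.
k=3: 92 Hz, 124 Hz.
k=4: 128 Hz, 160 Hz.
Within [30 Hz, 126 Hz]: 52 Hz, 56 Hz, 88 Hz, 92 Hz, 124 Hz.

52 Hz, 56 Hz, 88 Hz, 92 Hz, 124 Hz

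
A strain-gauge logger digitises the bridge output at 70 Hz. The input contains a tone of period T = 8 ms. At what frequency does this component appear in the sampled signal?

T = 8 ms → f = 1/T = 125 Hz.
125 Hz mod fs = 55 Hz.
55 Hz > fs/2 = 35 Hz, folds to fs − 55 Hz = 15 Hz.

15 Hz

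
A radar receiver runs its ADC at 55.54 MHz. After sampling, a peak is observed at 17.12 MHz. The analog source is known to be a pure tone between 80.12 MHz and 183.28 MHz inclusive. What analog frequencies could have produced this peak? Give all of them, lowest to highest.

Frequencies that alias to 17.12 MHz are k·fs ± 17.12 MHz for integer k ≥ 0.
k=0: 17.12 MHz.
k=1: 38.42 MHz, 72.66 MHz.
k=2: 93.96 MHz, 128.2 MHz.
k=3: 149.5 MHz, 183.74 MHz.
k=4: 205.04 MHz, 239.28 MHz.
Within [80.12 MHz, 183.28 MHz]: 93.96 MHz, 128.2 MHz, 149.5 MHz.

93.96 MHz, 128.2 MHz, 149.5 MHz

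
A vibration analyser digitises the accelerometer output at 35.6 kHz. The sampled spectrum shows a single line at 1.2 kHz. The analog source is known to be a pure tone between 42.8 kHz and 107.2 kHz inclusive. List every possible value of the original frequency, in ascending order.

Frequencies that alias to 1.2 kHz are k·fs ± 1.2 kHz for integer k ≥ 0.
k=0: 1.2 kHz.
k=1: 34.4 kHz, 36.8 kHz.
k=2: 70 kHz, 72.4 kHz.
k=3: 105.6 kHz, 108 kHz.
k=4: 141.2 kHz, 143.6 kHz.
Within [42.8 kHz, 107.2 kHz]: 70 kHz, 72.4 kHz, 105.6 kHz.

70 kHz, 72.4 kHz, 105.6 kHz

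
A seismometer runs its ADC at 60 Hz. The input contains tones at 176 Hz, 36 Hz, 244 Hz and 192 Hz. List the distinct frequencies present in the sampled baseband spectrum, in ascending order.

4 Hz, 12 Hz, 24 Hz

fs/2 = 30 Hz.
176 Hz mod fs = 56 Hz.
56 Hz > fs/2 = 30 Hz, folds to fs − 56 Hz = 4 Hz.
36 Hz > fs/2 = 30 Hz, folds to fs − 36 Hz = 24 Hz.
244 Hz mod fs = 4 Hz.
4 Hz ≤ fs/2 = 30 Hz, appears at 4 Hz.
192 Hz mod fs = 12 Hz.
12 Hz ≤ fs/2 = 30 Hz, appears at 12 Hz.
Distinct values: {4 Hz, 12 Hz, 24 Hz}.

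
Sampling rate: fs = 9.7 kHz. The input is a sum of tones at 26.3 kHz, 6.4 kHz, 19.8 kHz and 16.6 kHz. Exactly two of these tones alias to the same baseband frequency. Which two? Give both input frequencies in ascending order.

fs/2 = 4.85 kHz.
26.3 kHz mod fs = 6.9 kHz.
6.9 kHz > fs/2 = 4.85 kHz, folds to fs − 6.9 kHz = 2.8 kHz.
6.4 kHz > fs/2 = 4.85 kHz, folds to fs − 6.4 kHz = 3.3 kHz.
19.8 kHz mod fs = 0.4 kHz.
0.4 kHz ≤ fs/2 = 4.85 kHz, appears at 0.4 kHz.
16.6 kHz mod fs = 6.9 kHz.
6.9 kHz > fs/2 = 4.85 kHz, folds to fs − 6.9 kHz = 2.8 kHz.
16.6 kHz and 26.3 kHz both map to 2.8 kHz.

16.6 kHz, 26.3 kHz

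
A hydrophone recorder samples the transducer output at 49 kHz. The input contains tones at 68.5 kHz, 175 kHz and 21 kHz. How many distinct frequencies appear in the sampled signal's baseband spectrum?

fs/2 = 24.5 kHz.
68.5 kHz mod fs = 19.5 kHz.
19.5 kHz ≤ fs/2 = 24.5 kHz, appears at 19.5 kHz.
175 kHz mod fs = 28 kHz.
28 kHz > fs/2 = 24.5 kHz, folds to fs − 28 kHz = 21 kHz.
21 kHz ≤ fs/2 = 24.5 kHz, passes unchanged.
Distinct values: {19.5 kHz, 21 kHz} → 2.

2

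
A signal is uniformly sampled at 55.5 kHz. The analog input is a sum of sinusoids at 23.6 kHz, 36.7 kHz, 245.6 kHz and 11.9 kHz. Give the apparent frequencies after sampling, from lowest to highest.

11.9 kHz, 18.8 kHz, 23.6 kHz

fs/2 = 27.75 kHz.
23.6 kHz ≤ fs/2 = 27.75 kHz, passes unchanged.
36.7 kHz > fs/2 = 27.75 kHz, folds to fs − 36.7 kHz = 18.8 kHz.
245.6 kHz mod fs = 23.6 kHz.
23.6 kHz ≤ fs/2 = 27.75 kHz, appears at 23.6 kHz.
11.9 kHz ≤ fs/2 = 27.75 kHz, passes unchanged.
Distinct values: {11.9 kHz, 18.8 kHz, 23.6 kHz}.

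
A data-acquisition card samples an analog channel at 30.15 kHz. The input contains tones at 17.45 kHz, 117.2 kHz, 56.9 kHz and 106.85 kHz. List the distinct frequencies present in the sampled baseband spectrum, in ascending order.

fs/2 = 15.075 kHz.
17.45 kHz > fs/2 = 15.075 kHz, folds to fs − 17.45 kHz = 12.7 kHz.
117.2 kHz mod fs = 26.75 kHz.
26.75 kHz > fs/2 = 15.075 kHz, folds to fs − 26.75 kHz = 3.4 kHz.
56.9 kHz mod fs = 26.75 kHz.
26.75 kHz > fs/2 = 15.075 kHz, folds to fs − 26.75 kHz = 3.4 kHz.
106.85 kHz mod fs = 16.4 kHz.
16.4 kHz > fs/2 = 15.075 kHz, folds to fs − 16.4 kHz = 13.75 kHz.
Distinct values: {3.4 kHz, 12.7 kHz, 13.75 kHz}.

3.4 kHz, 12.7 kHz, 13.75 kHz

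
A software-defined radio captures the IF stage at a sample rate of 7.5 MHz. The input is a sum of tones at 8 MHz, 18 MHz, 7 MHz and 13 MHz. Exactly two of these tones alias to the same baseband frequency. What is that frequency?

0.5 MHz

fs/2 = 3.75 MHz.
8 MHz mod fs = 0.5 MHz.
0.5 MHz ≤ fs/2 = 3.75 MHz, appears at 0.5 MHz.
18 MHz mod fs = 3 MHz.
3 MHz ≤ fs/2 = 3.75 MHz, appears at 3 MHz.
7 MHz > fs/2 = 3.75 MHz, folds to fs − 7 MHz = 0.5 MHz.
13 MHz mod fs = 5.5 MHz.
5.5 MHz > fs/2 = 3.75 MHz, folds to fs − 5.5 MHz = 2 MHz.
7 MHz and 8 MHz both map to 0.5 MHz.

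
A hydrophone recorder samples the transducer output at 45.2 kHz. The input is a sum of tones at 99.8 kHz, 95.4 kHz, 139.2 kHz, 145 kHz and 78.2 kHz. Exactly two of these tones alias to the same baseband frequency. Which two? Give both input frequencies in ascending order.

99.8 kHz, 145 kHz

fs/2 = 22.6 kHz.
99.8 kHz mod fs = 9.4 kHz.
9.4 kHz ≤ fs/2 = 22.6 kHz, appears at 9.4 kHz.
95.4 kHz mod fs = 5 kHz.
5 kHz ≤ fs/2 = 22.6 kHz, appears at 5 kHz.
139.2 kHz mod fs = 3.6 kHz.
3.6 kHz ≤ fs/2 = 22.6 kHz, appears at 3.6 kHz.
145 kHz mod fs = 9.4 kHz.
9.4 kHz ≤ fs/2 = 22.6 kHz, appears at 9.4 kHz.
78.2 kHz mod fs = 33 kHz.
33 kHz > fs/2 = 22.6 kHz, folds to fs − 33 kHz = 12.2 kHz.
99.8 kHz and 145 kHz both map to 9.4 kHz.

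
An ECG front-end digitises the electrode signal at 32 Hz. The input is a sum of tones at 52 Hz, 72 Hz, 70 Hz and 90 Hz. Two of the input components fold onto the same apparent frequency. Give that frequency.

fs/2 = 16 Hz.
52 Hz mod fs = 20 Hz.
20 Hz > fs/2 = 16 Hz, folds to fs − 20 Hz = 12 Hz.
72 Hz mod fs = 8 Hz.
8 Hz ≤ fs/2 = 16 Hz, appears at 8 Hz.
70 Hz mod fs = 6 Hz.
6 Hz ≤ fs/2 = 16 Hz, appears at 6 Hz.
90 Hz mod fs = 26 Hz.
26 Hz > fs/2 = 16 Hz, folds to fs − 26 Hz = 6 Hz.
70 Hz and 90 Hz both map to 6 Hz.

6 Hz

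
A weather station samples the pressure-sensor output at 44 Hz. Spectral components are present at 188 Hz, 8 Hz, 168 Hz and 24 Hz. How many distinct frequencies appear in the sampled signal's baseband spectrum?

fs/2 = 22 Hz.
188 Hz mod fs = 12 Hz.
12 Hz ≤ fs/2 = 22 Hz, appears at 12 Hz.
8 Hz ≤ fs/2 = 22 Hz, passes unchanged.
168 Hz mod fs = 36 Hz.
36 Hz > fs/2 = 22 Hz, folds to fs − 36 Hz = 8 Hz.
24 Hz > fs/2 = 22 Hz, folds to fs − 24 Hz = 20 Hz.
Distinct values: {8 Hz, 12 Hz, 20 Hz} → 3.

3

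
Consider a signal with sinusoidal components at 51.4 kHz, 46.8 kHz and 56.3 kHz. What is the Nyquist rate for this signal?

112.6 kHz

Highest-frequency component: 56.3 kHz.
Nyquist rate = 2 × 56.3 kHz = 112.6 kHz.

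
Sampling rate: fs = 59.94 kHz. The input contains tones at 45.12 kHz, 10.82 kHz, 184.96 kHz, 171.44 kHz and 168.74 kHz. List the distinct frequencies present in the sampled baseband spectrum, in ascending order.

5.14 kHz, 8.38 kHz, 10.82 kHz, 11.08 kHz, 14.82 kHz

fs/2 = 29.97 kHz.
45.12 kHz > fs/2 = 29.97 kHz, folds to fs − 45.12 kHz = 14.82 kHz.
10.82 kHz ≤ fs/2 = 29.97 kHz, passes unchanged.
184.96 kHz mod fs = 5.14 kHz.
5.14 kHz ≤ fs/2 = 29.97 kHz, appears at 5.14 kHz.
171.44 kHz mod fs = 51.56 kHz.
51.56 kHz > fs/2 = 29.97 kHz, folds to fs − 51.56 kHz = 8.38 kHz.
168.74 kHz mod fs = 48.86 kHz.
48.86 kHz > fs/2 = 29.97 kHz, folds to fs − 48.86 kHz = 11.08 kHz.
Distinct values: {5.14 kHz, 8.38 kHz, 10.82 kHz, 11.08 kHz, 14.82 kHz}.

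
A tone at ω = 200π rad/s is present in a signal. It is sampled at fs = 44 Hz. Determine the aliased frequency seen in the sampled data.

ω = 200π rad/s → f = ω/(2π) = 100 Hz.
100 Hz mod fs = 12 Hz.
12 Hz ≤ fs/2 = 22 Hz, appears at 12 Hz.

12 Hz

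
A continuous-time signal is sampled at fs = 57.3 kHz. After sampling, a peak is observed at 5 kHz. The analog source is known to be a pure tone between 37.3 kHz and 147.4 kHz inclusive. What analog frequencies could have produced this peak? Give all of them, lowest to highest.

52.3 kHz, 62.3 kHz, 109.6 kHz, 119.6 kHz

Frequencies that alias to 5 kHz are k·fs ± 5 kHz for integer k ≥ 0.
k=0: 5 kHz.
k=1: 52.3 kHz, 62.3 kHz.
k=2: 109.6 kHz, 119.6 kHz.
k=3: 166.9 kHz, 176.9 kHz.
Within [37.3 kHz, 147.4 kHz]: 52.3 kHz, 62.3 kHz, 109.6 kHz, 119.6 kHz.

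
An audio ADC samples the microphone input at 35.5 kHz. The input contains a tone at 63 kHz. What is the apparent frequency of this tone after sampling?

8 kHz

63 kHz mod fs = 27.5 kHz.
27.5 kHz > fs/2 = 17.75 kHz, folds to fs − 27.5 kHz = 8 kHz.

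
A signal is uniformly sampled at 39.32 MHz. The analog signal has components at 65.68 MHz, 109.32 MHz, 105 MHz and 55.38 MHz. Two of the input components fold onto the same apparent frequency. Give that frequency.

fs/2 = 19.66 MHz.
65.68 MHz mod fs = 26.36 MHz.
26.36 MHz > fs/2 = 19.66 MHz, folds to fs − 26.36 MHz = 12.96 MHz.
109.32 MHz mod fs = 30.68 MHz.
30.68 MHz > fs/2 = 19.66 MHz, folds to fs − 30.68 MHz = 8.64 MHz.
105 MHz mod fs = 26.36 MHz.
26.36 MHz > fs/2 = 19.66 MHz, folds to fs − 26.36 MHz = 12.96 MHz.
55.38 MHz mod fs = 16.06 MHz.
16.06 MHz ≤ fs/2 = 19.66 MHz, appears at 16.06 MHz.
65.68 MHz and 105 MHz both map to 12.96 MHz.

12.96 MHz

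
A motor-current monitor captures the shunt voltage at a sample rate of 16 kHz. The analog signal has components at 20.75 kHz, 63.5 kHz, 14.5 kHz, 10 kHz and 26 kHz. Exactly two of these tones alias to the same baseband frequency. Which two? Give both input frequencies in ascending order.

10 kHz, 26 kHz

fs/2 = 8 kHz.
20.75 kHz mod fs = 4.75 kHz.
4.75 kHz ≤ fs/2 = 8 kHz, appears at 4.75 kHz.
63.5 kHz mod fs = 15.5 kHz.
15.5 kHz > fs/2 = 8 kHz, folds to fs − 15.5 kHz = 0.5 kHz.
14.5 kHz > fs/2 = 8 kHz, folds to fs − 14.5 kHz = 1.5 kHz.
10 kHz > fs/2 = 8 kHz, folds to fs − 10 kHz = 6 kHz.
26 kHz mod fs = 10 kHz.
10 kHz > fs/2 = 8 kHz, folds to fs − 10 kHz = 6 kHz.
10 kHz and 26 kHz both map to 6 kHz.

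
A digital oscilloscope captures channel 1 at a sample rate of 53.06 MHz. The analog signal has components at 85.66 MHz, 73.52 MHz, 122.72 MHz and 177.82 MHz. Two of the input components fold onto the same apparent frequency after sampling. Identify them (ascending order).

73.52 MHz, 85.66 MHz

fs/2 = 26.53 MHz.
85.66 MHz mod fs = 32.6 MHz.
32.6 MHz > fs/2 = 26.53 MHz, folds to fs − 32.6 MHz = 20.46 MHz.
73.52 MHz mod fs = 20.46 MHz.
20.46 MHz ≤ fs/2 = 26.53 MHz, appears at 20.46 MHz.
122.72 MHz mod fs = 16.6 MHz.
16.6 MHz ≤ fs/2 = 26.53 MHz, appears at 16.6 MHz.
177.82 MHz mod fs = 18.64 MHz.
18.64 MHz ≤ fs/2 = 26.53 MHz, appears at 18.64 MHz.
73.52 MHz and 85.66 MHz both map to 20.46 MHz.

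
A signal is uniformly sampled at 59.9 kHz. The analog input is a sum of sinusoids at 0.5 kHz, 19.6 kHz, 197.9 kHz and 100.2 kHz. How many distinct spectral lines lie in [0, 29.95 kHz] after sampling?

fs/2 = 29.95 kHz.
0.5 kHz ≤ fs/2 = 29.95 kHz, passes unchanged.
19.6 kHz ≤ fs/2 = 29.95 kHz, passes unchanged.
197.9 kHz mod fs = 18.2 kHz.
18.2 kHz ≤ fs/2 = 29.95 kHz, appears at 18.2 kHz.
100.2 kHz mod fs = 40.3 kHz.
40.3 kHz > fs/2 = 29.95 kHz, folds to fs − 40.3 kHz = 19.6 kHz.
Distinct values: {0.5 kHz, 18.2 kHz, 19.6 kHz} → 3.

3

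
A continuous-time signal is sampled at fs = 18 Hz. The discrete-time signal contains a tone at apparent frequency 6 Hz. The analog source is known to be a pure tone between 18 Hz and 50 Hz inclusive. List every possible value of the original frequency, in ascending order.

Frequencies that alias to 6 Hz are k·fs ± 6 Hz for integer k ≥ 0.
k=0: 6 Hz.
k=1: 12 Hz, 24 Hz.
k=2: 30 Hz, 42 Hz.
k=3: 48 Hz, 60 Hz.
k=4: 66 Hz, 78 Hz.
Within [18 Hz, 50 Hz]: 24 Hz, 30 Hz, 42 Hz, 48 Hz.

24 Hz, 30 Hz, 42 Hz, 48 Hz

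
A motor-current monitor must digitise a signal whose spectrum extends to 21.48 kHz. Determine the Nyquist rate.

Nyquist rate = 2 × 21.48 kHz = 42.96 kHz.

42.96 kHz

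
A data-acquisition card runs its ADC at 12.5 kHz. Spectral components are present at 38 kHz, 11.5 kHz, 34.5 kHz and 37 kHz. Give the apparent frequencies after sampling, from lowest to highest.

fs/2 = 6.25 kHz.
38 kHz mod fs = 0.5 kHz.
0.5 kHz ≤ fs/2 = 6.25 kHz, appears at 0.5 kHz.
11.5 kHz > fs/2 = 6.25 kHz, folds to fs − 11.5 kHz = 1 kHz.
34.5 kHz mod fs = 9.5 kHz.
9.5 kHz > fs/2 = 6.25 kHz, folds to fs − 9.5 kHz = 3 kHz.
37 kHz mod fs = 12 kHz.
12 kHz > fs/2 = 6.25 kHz, folds to fs − 12 kHz = 0.5 kHz.
Distinct values: {0.5 kHz, 1 kHz, 3 kHz}.

0.5 kHz, 1 kHz, 3 kHz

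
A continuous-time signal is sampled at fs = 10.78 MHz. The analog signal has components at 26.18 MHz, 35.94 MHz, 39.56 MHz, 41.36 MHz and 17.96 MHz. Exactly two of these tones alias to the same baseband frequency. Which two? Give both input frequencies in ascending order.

fs/2 = 5.39 MHz.
26.18 MHz mod fs = 4.62 MHz.
4.62 MHz ≤ fs/2 = 5.39 MHz, appears at 4.62 MHz.
35.94 MHz mod fs = 3.6 MHz.
3.6 MHz ≤ fs/2 = 5.39 MHz, appears at 3.6 MHz.
39.56 MHz mod fs = 7.22 MHz.
7.22 MHz > fs/2 = 5.39 MHz, folds to fs − 7.22 MHz = 3.56 MHz.
41.36 MHz mod fs = 9.02 MHz.
9.02 MHz > fs/2 = 5.39 MHz, folds to fs − 9.02 MHz = 1.76 MHz.
17.96 MHz mod fs = 7.18 MHz.
7.18 MHz > fs/2 = 5.39 MHz, folds to fs − 7.18 MHz = 3.6 MHz.
17.96 MHz and 35.94 MHz both map to 3.6 MHz.

17.96 MHz, 35.94 MHz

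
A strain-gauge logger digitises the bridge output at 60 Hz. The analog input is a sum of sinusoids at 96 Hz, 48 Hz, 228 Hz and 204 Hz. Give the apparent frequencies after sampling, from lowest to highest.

12 Hz, 24 Hz

fs/2 = 30 Hz.
96 Hz mod fs = 36 Hz.
36 Hz > fs/2 = 30 Hz, folds to fs − 36 Hz = 24 Hz.
48 Hz > fs/2 = 30 Hz, folds to fs − 48 Hz = 12 Hz.
228 Hz mod fs = 48 Hz.
48 Hz > fs/2 = 30 Hz, folds to fs − 48 Hz = 12 Hz.
204 Hz mod fs = 24 Hz.
24 Hz ≤ fs/2 = 30 Hz, appears at 24 Hz.
Distinct values: {12 Hz, 24 Hz}.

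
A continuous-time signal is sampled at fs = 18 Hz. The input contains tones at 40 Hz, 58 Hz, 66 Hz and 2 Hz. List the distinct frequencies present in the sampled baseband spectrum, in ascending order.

2 Hz, 4 Hz, 6 Hz

fs/2 = 9 Hz.
40 Hz mod fs = 4 Hz.
4 Hz ≤ fs/2 = 9 Hz, appears at 4 Hz.
58 Hz mod fs = 4 Hz.
4 Hz ≤ fs/2 = 9 Hz, appears at 4 Hz.
66 Hz mod fs = 12 Hz.
12 Hz > fs/2 = 9 Hz, folds to fs − 12 Hz = 6 Hz.
2 Hz ≤ fs/2 = 9 Hz, passes unchanged.
Distinct values: {2 Hz, 4 Hz, 6 Hz}.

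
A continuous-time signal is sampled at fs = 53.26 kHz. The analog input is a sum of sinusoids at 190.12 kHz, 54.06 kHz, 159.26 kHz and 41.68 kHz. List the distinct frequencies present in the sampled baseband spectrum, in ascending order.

fs/2 = 26.63 kHz.
190.12 kHz mod fs = 30.34 kHz.
30.34 kHz > fs/2 = 26.63 kHz, folds to fs − 30.34 kHz = 22.92 kHz.
54.06 kHz mod fs = 0.8 kHz.
0.8 kHz ≤ fs/2 = 26.63 kHz, appears at 0.8 kHz.
159.26 kHz mod fs = 52.74 kHz.
52.74 kHz > fs/2 = 26.63 kHz, folds to fs − 52.74 kHz = 0.52 kHz.
41.68 kHz > fs/2 = 26.63 kHz, folds to fs − 41.68 kHz = 11.58 kHz.
Distinct values: {0.52 kHz, 0.8 kHz, 11.58 kHz, 22.92 kHz}.

0.52 kHz, 0.8 kHz, 11.58 kHz, 22.92 kHz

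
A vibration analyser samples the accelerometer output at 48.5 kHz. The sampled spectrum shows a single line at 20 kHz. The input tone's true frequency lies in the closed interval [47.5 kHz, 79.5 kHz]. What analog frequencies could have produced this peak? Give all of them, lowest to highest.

68.5 kHz, 77 kHz

Frequencies that alias to 20 kHz are k·fs ± 20 kHz for integer k ≥ 0.
k=0: 20 kHz.
k=1: 28.5 kHz, 68.5 kHz.
k=2: 77 kHz, 117 kHz.
k=3: 125.5 kHz, 165.5 kHz.
Within [47.5 kHz, 79.5 kHz]: 68.5 kHz, 77 kHz.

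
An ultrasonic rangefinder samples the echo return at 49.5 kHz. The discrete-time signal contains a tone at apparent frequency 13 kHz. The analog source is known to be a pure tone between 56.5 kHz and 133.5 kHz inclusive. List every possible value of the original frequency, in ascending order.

62.5 kHz, 86 kHz, 112 kHz

Frequencies that alias to 13 kHz are k·fs ± 13 kHz for integer k ≥ 0.
k=0: 13 kHz.
k=1: 36.5 kHz, 62.5 kHz.
k=2: 86 kHz, 112 kHz.
k=3: 135.5 kHz, 161.5 kHz.
Within [56.5 kHz, 133.5 kHz]: 62.5 kHz, 86 kHz, 112 kHz.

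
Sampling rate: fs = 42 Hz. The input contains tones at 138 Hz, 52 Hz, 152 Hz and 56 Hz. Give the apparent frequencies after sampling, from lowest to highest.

fs/2 = 21 Hz.
138 Hz mod fs = 12 Hz.
12 Hz ≤ fs/2 = 21 Hz, appears at 12 Hz.
52 Hz mod fs = 10 Hz.
10 Hz ≤ fs/2 = 21 Hz, appears at 10 Hz.
152 Hz mod fs = 26 Hz.
26 Hz > fs/2 = 21 Hz, folds to fs − 26 Hz = 16 Hz.
56 Hz mod fs = 14 Hz.
14 Hz ≤ fs/2 = 21 Hz, appears at 14 Hz.
Distinct values: {10 Hz, 12 Hz, 14 Hz, 16 Hz}.

10 Hz, 12 Hz, 14 Hz, 16 Hz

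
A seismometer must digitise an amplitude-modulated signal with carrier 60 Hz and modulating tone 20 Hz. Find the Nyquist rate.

AM sidebands sit at fc ± fm = 40 Hz and 80 Hz.
Highest-frequency component: 80 Hz.
Nyquist rate = 2 × 80 Hz = 160 Hz.

160 Hz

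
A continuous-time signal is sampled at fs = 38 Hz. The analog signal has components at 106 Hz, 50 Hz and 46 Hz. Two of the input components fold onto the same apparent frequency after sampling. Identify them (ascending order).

46 Hz, 106 Hz

fs/2 = 19 Hz.
106 Hz mod fs = 30 Hz.
30 Hz > fs/2 = 19 Hz, folds to fs − 30 Hz = 8 Hz.
50 Hz mod fs = 12 Hz.
12 Hz ≤ fs/2 = 19 Hz, appears at 12 Hz.
46 Hz mod fs = 8 Hz.
8 Hz ≤ fs/2 = 19 Hz, appears at 8 Hz.
46 Hz and 106 Hz both map to 8 Hz.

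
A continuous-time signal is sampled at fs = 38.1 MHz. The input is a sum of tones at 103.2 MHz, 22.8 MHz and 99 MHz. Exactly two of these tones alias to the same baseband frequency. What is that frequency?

15.3 MHz

fs/2 = 19.05 MHz.
103.2 MHz mod fs = 27 MHz.
27 MHz > fs/2 = 19.05 MHz, folds to fs − 27 MHz = 11.1 MHz.
22.8 MHz > fs/2 = 19.05 MHz, folds to fs − 22.8 MHz = 15.3 MHz.
99 MHz mod fs = 22.8 MHz.
22.8 MHz > fs/2 = 19.05 MHz, folds to fs − 22.8 MHz = 15.3 MHz.
22.8 MHz and 99 MHz both map to 15.3 MHz.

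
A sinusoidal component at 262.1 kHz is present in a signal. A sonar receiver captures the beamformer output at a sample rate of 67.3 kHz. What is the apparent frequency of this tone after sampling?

7.1 kHz

262.1 kHz mod fs = 60.2 kHz.
60.2 kHz > fs/2 = 33.65 kHz, folds to fs − 60.2 kHz = 7.1 kHz.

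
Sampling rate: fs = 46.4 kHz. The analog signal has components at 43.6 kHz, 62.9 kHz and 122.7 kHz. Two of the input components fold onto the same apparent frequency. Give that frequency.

fs/2 = 23.2 kHz.
43.6 kHz > fs/2 = 23.2 kHz, folds to fs − 43.6 kHz = 2.8 kHz.
62.9 kHz mod fs = 16.5 kHz.
16.5 kHz ≤ fs/2 = 23.2 kHz, appears at 16.5 kHz.
122.7 kHz mod fs = 29.9 kHz.
29.9 kHz > fs/2 = 23.2 kHz, folds to fs − 29.9 kHz = 16.5 kHz.
62.9 kHz and 122.7 kHz both map to 16.5 kHz.

16.5 kHz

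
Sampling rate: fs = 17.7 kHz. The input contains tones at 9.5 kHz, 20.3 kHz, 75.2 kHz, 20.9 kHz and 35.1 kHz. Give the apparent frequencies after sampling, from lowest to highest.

fs/2 = 8.85 kHz.
9.5 kHz > fs/2 = 8.85 kHz, folds to fs − 9.5 kHz = 8.2 kHz.
20.3 kHz mod fs = 2.6 kHz.
2.6 kHz ≤ fs/2 = 8.85 kHz, appears at 2.6 kHz.
75.2 kHz mod fs = 4.4 kHz.
4.4 kHz ≤ fs/2 = 8.85 kHz, appears at 4.4 kHz.
20.9 kHz mod fs = 3.2 kHz.
3.2 kHz ≤ fs/2 = 8.85 kHz, appears at 3.2 kHz.
35.1 kHz mod fs = 17.4 kHz.
17.4 kHz > fs/2 = 8.85 kHz, folds to fs − 17.4 kHz = 0.3 kHz.
Distinct values: {0.3 kHz, 2.6 kHz, 3.2 kHz, 4.4 kHz, 8.2 kHz}.

0.3 kHz, 2.6 kHz, 3.2 kHz, 4.4 kHz, 8.2 kHz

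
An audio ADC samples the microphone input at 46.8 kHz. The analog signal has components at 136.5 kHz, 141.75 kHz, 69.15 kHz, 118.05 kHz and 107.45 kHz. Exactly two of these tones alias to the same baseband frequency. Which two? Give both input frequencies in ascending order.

69.15 kHz, 118.05 kHz

fs/2 = 23.4 kHz.
136.5 kHz mod fs = 42.9 kHz.
42.9 kHz > fs/2 = 23.4 kHz, folds to fs − 42.9 kHz = 3.9 kHz.
141.75 kHz mod fs = 1.35 kHz.
1.35 kHz ≤ fs/2 = 23.4 kHz, appears at 1.35 kHz.
69.15 kHz mod fs = 22.35 kHz.
22.35 kHz ≤ fs/2 = 23.4 kHz, appears at 22.35 kHz.
118.05 kHz mod fs = 24.45 kHz.
24.45 kHz > fs/2 = 23.4 kHz, folds to fs − 24.45 kHz = 22.35 kHz.
107.45 kHz mod fs = 13.85 kHz.
13.85 kHz ≤ fs/2 = 23.4 kHz, appears at 13.85 kHz.
69.15 kHz and 118.05 kHz both map to 22.35 kHz.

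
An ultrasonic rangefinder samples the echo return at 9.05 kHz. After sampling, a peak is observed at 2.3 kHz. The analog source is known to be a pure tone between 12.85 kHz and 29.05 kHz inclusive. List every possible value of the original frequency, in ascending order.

Frequencies that alias to 2.3 kHz are k·fs ± 2.3 kHz for integer k ≥ 0.
k=0: 2.3 kHz.
k=1: 6.75 kHz, 11.35 kHz.
k=2: 15.8 kHz, 20.4 kHz.
k=3: 24.85 kHz, 29.45 kHz.
k=4: 33.9 kHz, 38.5 kHz.
Within [12.85 kHz, 29.05 kHz]: 15.8 kHz, 20.4 kHz, 24.85 kHz.

15.8 kHz, 20.4 kHz, 24.85 kHz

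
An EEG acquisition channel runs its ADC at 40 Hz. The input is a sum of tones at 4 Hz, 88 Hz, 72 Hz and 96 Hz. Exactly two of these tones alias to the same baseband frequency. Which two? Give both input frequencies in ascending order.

fs/2 = 20 Hz.
4 Hz ≤ fs/2 = 20 Hz, passes unchanged.
88 Hz mod fs = 8 Hz.
8 Hz ≤ fs/2 = 20 Hz, appears at 8 Hz.
72 Hz mod fs = 32 Hz.
32 Hz > fs/2 = 20 Hz, folds to fs − 32 Hz = 8 Hz.
96 Hz mod fs = 16 Hz.
16 Hz ≤ fs/2 = 20 Hz, appears at 16 Hz.
72 Hz and 88 Hz both map to 8 Hz.

72 Hz, 88 Hz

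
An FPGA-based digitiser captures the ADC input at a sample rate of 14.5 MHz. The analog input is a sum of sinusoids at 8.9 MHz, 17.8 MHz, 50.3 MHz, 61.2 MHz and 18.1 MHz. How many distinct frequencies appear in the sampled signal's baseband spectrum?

fs/2 = 7.25 MHz.
8.9 MHz > fs/2 = 7.25 MHz, folds to fs − 8.9 MHz = 5.6 MHz.
17.8 MHz mod fs = 3.3 MHz.
3.3 MHz ≤ fs/2 = 7.25 MHz, appears at 3.3 MHz.
50.3 MHz mod fs = 6.8 MHz.
6.8 MHz ≤ fs/2 = 7.25 MHz, appears at 6.8 MHz.
61.2 MHz mod fs = 3.2 MHz.
3.2 MHz ≤ fs/2 = 7.25 MHz, appears at 3.2 MHz.
18.1 MHz mod fs = 3.6 MHz.
3.6 MHz ≤ fs/2 = 7.25 MHz, appears at 3.6 MHz.
Distinct values: {3.2 MHz, 3.3 MHz, 3.6 MHz, 5.6 MHz, 6.8 MHz} → 5.

5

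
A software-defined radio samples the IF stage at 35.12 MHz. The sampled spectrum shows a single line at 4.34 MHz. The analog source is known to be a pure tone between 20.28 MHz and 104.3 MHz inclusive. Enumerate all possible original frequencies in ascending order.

Frequencies that alias to 4.34 MHz are k·fs ± 4.34 MHz for integer k ≥ 0.
k=0: 4.34 MHz.
k=1: 30.78 MHz, 39.46 MHz.
k=2: 65.9 MHz, 74.58 MHz.
k=3: 101.02 MHz, 109.7 MHz.
k=4: 136.14 MHz, 144.82 MHz.
Within [20.28 MHz, 104.3 MHz]: 30.78 MHz, 39.46 MHz, 65.9 MHz, 74.58 MHz, 101.02 MHz.

30.78 MHz, 39.46 MHz, 65.9 MHz, 74.58 MHz, 101.02 MHz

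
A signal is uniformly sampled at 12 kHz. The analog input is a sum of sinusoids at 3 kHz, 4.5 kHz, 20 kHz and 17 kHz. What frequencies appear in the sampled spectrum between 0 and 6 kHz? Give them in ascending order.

3 kHz, 4 kHz, 4.5 kHz, 5 kHz

fs/2 = 6 kHz.
3 kHz ≤ fs/2 = 6 kHz, passes unchanged.
4.5 kHz ≤ fs/2 = 6 kHz, passes unchanged.
20 kHz mod fs = 8 kHz.
8 kHz > fs/2 = 6 kHz, folds to fs − 8 kHz = 4 kHz.
17 kHz mod fs = 5 kHz.
5 kHz ≤ fs/2 = 6 kHz, appears at 5 kHz.
Distinct values: {3 kHz, 4 kHz, 4.5 kHz, 5 kHz}.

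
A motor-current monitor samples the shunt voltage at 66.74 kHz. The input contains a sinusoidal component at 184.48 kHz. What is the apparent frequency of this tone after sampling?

15.74 kHz

184.48 kHz mod fs = 51 kHz.
51 kHz > fs/2 = 33.37 kHz, folds to fs − 51 kHz = 15.74 kHz.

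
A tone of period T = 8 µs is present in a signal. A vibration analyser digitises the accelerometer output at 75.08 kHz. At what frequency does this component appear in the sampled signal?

T = 8 µs → f = 1/T = 125 kHz.
125 kHz mod fs = 49.92 kHz.
49.92 kHz > fs/2 = 37.54 kHz, folds to fs − 49.92 kHz = 25.16 kHz.

25.16 kHz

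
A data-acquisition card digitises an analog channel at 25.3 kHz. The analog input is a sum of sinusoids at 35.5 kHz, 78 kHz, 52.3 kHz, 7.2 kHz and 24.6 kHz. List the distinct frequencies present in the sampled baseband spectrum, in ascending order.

fs/2 = 12.65 kHz.
35.5 kHz mod fs = 10.2 kHz.
10.2 kHz ≤ fs/2 = 12.65 kHz, appears at 10.2 kHz.
78 kHz mod fs = 2.1 kHz.
2.1 kHz ≤ fs/2 = 12.65 kHz, appears at 2.1 kHz.
52.3 kHz mod fs = 1.7 kHz.
1.7 kHz ≤ fs/2 = 12.65 kHz, appears at 1.7 kHz.
7.2 kHz ≤ fs/2 = 12.65 kHz, passes unchanged.
24.6 kHz > fs/2 = 12.65 kHz, folds to fs − 24.6 kHz = 0.7 kHz.
Distinct values: {0.7 kHz, 1.7 kHz, 2.1 kHz, 7.2 kHz, 10.2 kHz}.

0.7 kHz, 1.7 kHz, 2.1 kHz, 7.2 kHz, 10.2 kHz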